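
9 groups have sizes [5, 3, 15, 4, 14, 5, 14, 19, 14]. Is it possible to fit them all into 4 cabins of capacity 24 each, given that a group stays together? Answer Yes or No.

No

Total = 93; ⌈93/24⌉ = 4.
5 groups each exceed half the capacity and cannot share a cabin, forcing at least 5 cabins.
At least 5 cabins are required, but only 4 are allowed.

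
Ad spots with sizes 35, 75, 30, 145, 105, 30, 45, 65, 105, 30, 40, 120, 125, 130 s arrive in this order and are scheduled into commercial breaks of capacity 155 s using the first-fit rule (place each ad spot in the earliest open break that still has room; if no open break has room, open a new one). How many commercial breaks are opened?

  35 → break 1 (new)  [load 35/155]
  75 → break 1  [load 110/155]
  30 → break 1  [load 140/155]
  145 → break 2 (new)  [load 145/155]
  105 → break 3 (new)  [load 105/155]
  30 → break 3  [load 135/155]
  45 → break 4 (new)  [load 45/155]
  65 → break 4  [load 110/155]
  105 → break 5 (new)  [load 105/155]
  30 → break 4  [load 140/155]
  40 → break 5  [load 145/155]
  120 → break 6 (new)  [load 120/155]
  125 → break 7 (new)  [load 125/155]
  130 → break 8 (new)  [load 130/155]
8 commercial breaks opened.

8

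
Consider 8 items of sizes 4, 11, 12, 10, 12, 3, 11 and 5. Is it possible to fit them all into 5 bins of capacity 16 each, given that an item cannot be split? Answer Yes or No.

Yes

A valid assignment using 5 bins:
  bin 1: 12 + 4 = 16
  bin 2: 12 + 3 = 15
  bin 3: 11 + 5 = 16
  bin 4: 11 = 11
  bin 5: 10 = 10
Every load is within 16, so 5 bins suffice.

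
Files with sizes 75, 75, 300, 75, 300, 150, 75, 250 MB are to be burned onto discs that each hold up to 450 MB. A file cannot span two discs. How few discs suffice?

Total = 300 + 300 + 250 + 150 + 75 + 75 + 75 + 75 = 1300 MB.
Lower bound: ⌈1300/450⌉ = 3 discs.
A packing using 3 discs:
  disc 1: 300 + 150 = 450
  disc 2: 300 + 75 + 75 = 450
  disc 3: 250 + 75 + 75 = 400
This matches the lower bound, so 3 is optimal.

3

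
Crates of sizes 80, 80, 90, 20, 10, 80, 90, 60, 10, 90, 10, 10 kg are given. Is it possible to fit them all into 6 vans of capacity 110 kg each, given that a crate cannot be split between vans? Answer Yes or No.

No

Total = 630 kg; ⌈630/110⌉ = 6.
7 crates each exceed half the capacity and cannot share a van, forcing at least 7 vans.
At least 7 vans are required, but only 6 are allowed.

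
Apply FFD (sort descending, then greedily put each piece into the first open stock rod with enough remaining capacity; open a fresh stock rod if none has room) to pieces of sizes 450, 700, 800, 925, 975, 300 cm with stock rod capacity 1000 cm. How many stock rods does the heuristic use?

Sorted descending: 975, 925, 800, 700, 450, 300.
  975 → stock rod 1 (new)  [load 975/1000]
  925 → stock rod 2 (new)  [load 925/1000]
  800 → stock rod 3 (new)  [load 800/1000]
  700 → stock rod 4 (new)  [load 700/1000]
  450 → stock rod 5 (new)  [load 450/1000]
  300 → stock rod 4  [load 1000/1000]
5 stock rods opened.

5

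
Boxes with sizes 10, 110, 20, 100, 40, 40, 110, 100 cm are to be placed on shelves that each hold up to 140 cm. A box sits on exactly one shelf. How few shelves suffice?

4

Total = 110 + 110 + 100 + 100 + 40 + 40 + 20 + 10 = 530 cm.
Lower bound: ⌈530/140⌉ = 4 shelves.
A packing using 4 shelves:
  shelf 1: 110 + 20 + 10 = 140
  shelf 2: 110 = 110
  shelf 3: 100 + 40 = 140
  shelf 4: 100 + 40 = 140
This matches the lower bound, so 4 is optimal.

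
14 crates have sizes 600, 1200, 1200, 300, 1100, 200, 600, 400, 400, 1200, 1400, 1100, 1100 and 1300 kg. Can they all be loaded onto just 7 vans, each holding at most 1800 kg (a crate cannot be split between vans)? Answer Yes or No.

No

Total = 12100 kg; ⌈12100/1800⌉ = 7.
8 crates each exceed half the capacity and cannot share a van, forcing at least 8 vans.
At least 8 vans are required, but only 7 are allowed.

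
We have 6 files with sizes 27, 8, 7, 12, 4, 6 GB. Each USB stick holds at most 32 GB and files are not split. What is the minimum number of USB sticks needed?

Total = 27 + 12 + 8 + 7 + 6 + 4 = 64 GB.
Lower bound: ⌈64/32⌉ = 2 USB sticks.
A packing using 3 USB sticks:
  USB stick 1: 27 + 4 = 31
  USB stick 2: 12 + 8 + 7 = 27
  USB stick 3: 6 = 6
No arrangement into 2 USB sticks stays within capacity, so 3 is optimal.

3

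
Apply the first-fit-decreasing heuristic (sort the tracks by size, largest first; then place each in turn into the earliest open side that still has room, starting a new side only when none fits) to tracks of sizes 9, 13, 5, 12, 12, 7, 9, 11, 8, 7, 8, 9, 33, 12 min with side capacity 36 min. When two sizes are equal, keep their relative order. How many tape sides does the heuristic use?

5

Sorted descending: 33, 13, 12, 12, 12, 11, 9, 9, 9, 8, 8, 7, 7, 5.
  33 → side 1 (new)  [load 33/36]
  13 → side 2 (new)  [load 13/36]
  12 → side 2  [load 25/36]
  12 → side 3 (new)  [load 12/36]
  12 → side 3  [load 24/36]
  11 → side 2  [load 36/36]
  9 → side 3  [load 33/36]
  9 → side 4 (new)  [load 9/36]
  9 → side 4  [load 18/36]
  8 → side 4  [load 26/36]
  8 → side 4  [load 34/36]
  7 → side 5 (new)  [load 7/36]
  7 → side 5  [load 14/36]
  5 → side 5  [load 19/36]
5 tape sides opened.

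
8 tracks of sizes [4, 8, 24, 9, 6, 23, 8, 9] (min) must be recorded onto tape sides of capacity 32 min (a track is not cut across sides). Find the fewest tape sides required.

Total = 24 + 23 + 9 + 9 + 8 + 8 + 6 + 4 = 91 min.
Lower bound: ⌈91/32⌉ = 3 tape sides.
A packing using 3 tape sides:
  side 1: 24 + 8 = 32
  side 2: 23 + 9 = 32
  side 3: 9 + 8 + 6 + 4 = 27
This matches the lower bound, so 3 is optimal.

3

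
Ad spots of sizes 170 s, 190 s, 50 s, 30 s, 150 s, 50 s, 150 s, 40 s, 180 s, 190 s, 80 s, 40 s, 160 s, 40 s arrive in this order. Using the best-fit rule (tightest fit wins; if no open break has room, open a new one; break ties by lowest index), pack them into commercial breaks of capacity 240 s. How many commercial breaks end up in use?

  170 → break 1 (new)  [load 170/240]
  190 → break 2 (new)  [load 190/240]
  50 → break 2  [load 240/240]
  30 → break 1  [load 200/240]
  150 → break 3 (new)  [load 150/240]
  50 → break 3  [load 200/240]
  150 → break 4 (new)  [load 150/240]
  40 → break 1  [load 240/240]
  180 → break 5 (new)  [load 180/240]
  190 → break 6 (new)  [load 190/240]
  80 → break 4  [load 230/240]
  40 → break 3  [load 240/240]
  160 → break 7 (new)  [load 160/240]
  40 → break 6  [load 230/240]
7 commercial breaks opened.

7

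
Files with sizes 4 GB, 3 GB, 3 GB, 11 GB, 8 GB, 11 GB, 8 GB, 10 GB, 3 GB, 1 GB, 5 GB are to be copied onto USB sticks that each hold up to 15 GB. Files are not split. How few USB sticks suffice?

5

Total = 11 + 11 + 10 + 8 + 8 + 5 + 4 + 3 + 3 + 3 + 1 = 67 GB.
Lower bound: ⌈67/15⌉ = 5 USB sticks.
A packing using 5 USB sticks:
  USB stick 1: 11 + 4 = 15
  USB stick 2: 11 + 3 + 1 = 15
  USB stick 3: 10 + 5 = 15
  USB stick 4: 8 + 3 + 3 = 14
  USB stick 5: 8 = 8
This matches the lower bound, so 5 is optimal.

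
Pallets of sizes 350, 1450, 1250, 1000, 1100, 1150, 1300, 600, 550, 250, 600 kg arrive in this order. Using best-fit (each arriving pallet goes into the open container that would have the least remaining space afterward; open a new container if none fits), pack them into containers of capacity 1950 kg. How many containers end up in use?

  350 → container 1 (new)  [load 350/1950]
  1450 → container 1  [load 1800/1950]
  1250 → container 2 (new)  [load 1250/1950]
  1000 → container 3 (new)  [load 1000/1950]
  1100 → container 4 (new)  [load 1100/1950]
  1150 → container 5 (new)  [load 1150/1950]
  1300 → container 6 (new)  [load 1300/1950]
  600 → container 6  [load 1900/1950]
  550 → container 2  [load 1800/1950]
  250 → container 5  [load 1400/1950]
  600 → container 4  [load 1700/1950]
6 containers opened.

6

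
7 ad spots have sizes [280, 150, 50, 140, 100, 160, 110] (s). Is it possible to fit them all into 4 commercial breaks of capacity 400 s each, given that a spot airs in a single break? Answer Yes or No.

A valid assignment using 3 commercial breaks:
  break 1: 280 + 110 = 390
  break 2: 160 + 150 + 50 = 360
  break 3: 140 + 100 = 240
That uses only 3 ≤ 4, so 4 commercial breaks are enough.

Yes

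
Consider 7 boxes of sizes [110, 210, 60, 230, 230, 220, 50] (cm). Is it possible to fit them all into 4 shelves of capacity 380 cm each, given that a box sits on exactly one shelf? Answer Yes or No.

Yes

A valid assignment using 4 shelves:
  shelf 1: 230 + 110 = 340
  shelf 2: 230 + 60 + 50 = 340
  shelf 3: 220 = 220
  shelf 4: 210 = 210
Every load is within 380 cm, so 4 shelves suffice.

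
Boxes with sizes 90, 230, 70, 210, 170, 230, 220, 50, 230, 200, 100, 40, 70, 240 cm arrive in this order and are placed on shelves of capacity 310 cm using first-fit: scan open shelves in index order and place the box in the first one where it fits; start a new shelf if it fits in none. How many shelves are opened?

  90 → shelf 1 (new)  [load 90/310]
  230 → shelf 2 (new)  [load 230/310]
  70 → shelf 1  [load 160/310]
  210 → shelf 3 (new)  [load 210/310]
  170 → shelf 4 (new)  [load 170/310]
  230 → shelf 5 (new)  [load 230/310]
  220 → shelf 6 (new)  [load 220/310]
  50 → shelf 1  [load 210/310]
  230 → shelf 7 (new)  [load 230/310]
  200 → shelf 8 (new)  [load 200/310]
  100 → shelf 1  [load 310/310]
  40 → shelf 2  [load 270/310]
  70 → shelf 3  [load 280/310]
  240 → shelf 9 (new)  [load 240/310]
9 shelves opened.

9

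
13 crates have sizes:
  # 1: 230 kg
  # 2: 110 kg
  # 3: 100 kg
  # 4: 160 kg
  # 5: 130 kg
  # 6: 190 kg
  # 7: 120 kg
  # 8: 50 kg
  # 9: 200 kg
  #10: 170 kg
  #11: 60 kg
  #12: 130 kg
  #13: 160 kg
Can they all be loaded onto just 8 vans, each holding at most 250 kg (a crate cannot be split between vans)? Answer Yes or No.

Total = 1810 kg; ⌈1810/250⌉ = 8.
The bound of 8 does not rule out 8, but exhaustive search shows no assignment into 8 vans of capacity 250 kg exists — the minimum is 9.

No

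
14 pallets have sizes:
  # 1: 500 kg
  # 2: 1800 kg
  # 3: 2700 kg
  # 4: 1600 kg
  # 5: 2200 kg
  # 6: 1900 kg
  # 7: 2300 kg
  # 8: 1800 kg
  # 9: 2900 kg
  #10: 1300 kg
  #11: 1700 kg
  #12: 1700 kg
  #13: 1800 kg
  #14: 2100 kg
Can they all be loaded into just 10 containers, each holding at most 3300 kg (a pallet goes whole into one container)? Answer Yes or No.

Total = 26300 kg; ⌈26300/3300⌉ = 8.
11 pallets each exceed half the capacity and cannot share a container, forcing at least 11 containers.
At least 11 containers are required, but only 10 are allowed.

No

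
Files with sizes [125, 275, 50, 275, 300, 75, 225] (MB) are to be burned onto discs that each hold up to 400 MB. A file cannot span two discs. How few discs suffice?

4

Total = 300 + 275 + 275 + 225 + 125 + 75 + 50 = 1325 MB.
Lower bound: ⌈1325/400⌉ = 4 discs.
A packing using 4 discs:
  disc 1: 300 + 75 = 375
  disc 2: 275 + 125 = 400
  disc 3: 275 + 50 = 325
  disc 4: 225 = 225
This matches the lower bound, so 4 is optimal.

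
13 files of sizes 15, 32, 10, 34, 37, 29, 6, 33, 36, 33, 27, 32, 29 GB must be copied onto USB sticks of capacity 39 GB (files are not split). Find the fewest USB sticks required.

11

Total = 37 + 36 + 34 + 33 + 33 + 32 + 32 + 29 + 29 + 27 + 15 + 10 + 6 = 353 GB.
Lower bound: ⌈353/39⌉ = 10 USB sticks.
A packing using 11 USB sticks:
  USB stick 1: 37 = 37
  USB stick 2: 36 = 36
  USB stick 3: 34 = 34
  USB stick 4: 33 + 6 = 39
  USB stick 5: 33 = 33
  USB stick 6: 32 = 32
  USB stick 7: 32 = 32
  USB stick 8: 29 + 10 = 39
  USB stick 9: 29 = 29
  USB stick 10: 27 = 27
  USB stick 11: 15 = 15
No arrangement into 10 USB sticks stays within capacity, so 11 is optimal.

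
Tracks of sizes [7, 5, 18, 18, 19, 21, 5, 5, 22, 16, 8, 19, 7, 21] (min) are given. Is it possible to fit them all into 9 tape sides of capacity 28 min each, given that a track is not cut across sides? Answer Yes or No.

Yes

A valid assignment using 8 tape sides:
  side 1: 22 + 5 = 27
  side 2: 21 + 7 = 28
  side 3: 21 + 7 = 28
  side 4: 19 + 8 = 27
  side 5: 19 + 5 = 24
  side 6: 18 + 5 = 23
  side 7: 18 = 18
  side 8: 16 = 16
That uses only 8 ≤ 9, so 9 tape sides are enough.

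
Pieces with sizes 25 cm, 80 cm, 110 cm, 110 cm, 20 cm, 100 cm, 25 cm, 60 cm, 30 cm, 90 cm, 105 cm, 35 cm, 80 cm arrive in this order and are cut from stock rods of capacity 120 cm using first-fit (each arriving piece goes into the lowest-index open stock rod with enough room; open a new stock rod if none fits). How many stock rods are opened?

8

  25 → stock rod 1 (new)  [load 25/120]
  80 → stock rod 1  [load 105/120]
  110 → stock rod 2 (new)  [load 110/120]
  110 → stock rod 3 (new)  [load 110/120]
  20 → stock rod 4 (new)  [load 20/120]
  100 → stock rod 4  [load 120/120]
  25 → stock rod 5 (new)  [load 25/120]
  60 → stock rod 5  [load 85/120]
  30 → stock rod 5  [load 115/120]
  90 → stock rod 6 (new)  [load 90/120]
  105 → stock rod 7 (new)  [load 105/120]
  35 → stock rod 8 (new)  [load 35/120]
  80 → stock rod 8  [load 115/120]
8 stock rods opened.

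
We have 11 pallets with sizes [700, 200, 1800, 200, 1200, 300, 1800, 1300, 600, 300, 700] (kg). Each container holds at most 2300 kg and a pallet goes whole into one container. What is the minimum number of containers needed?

Total = 1800 + 1800 + 1300 + 1200 + 700 + 700 + 600 + 300 + 300 + 200 + 200 = 9100 kg.
Lower bound: ⌈9100/2300⌉ = 4 containers.
A packing using 5 containers:
  container 1: 1800 + 300 + 200 = 2300
  container 2: 1800 + 300 + 200 = 2300
  container 3: 1300 + 700 = 2000
  container 4: 1200 + 700 = 1900
  container 5: 600 = 600
No arrangement into 4 containers stays within capacity, so 5 is optimal.

5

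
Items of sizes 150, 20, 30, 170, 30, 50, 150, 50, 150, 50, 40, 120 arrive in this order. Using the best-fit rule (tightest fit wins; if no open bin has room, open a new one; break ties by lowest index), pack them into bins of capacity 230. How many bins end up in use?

  150 → bin 1 (new)  [load 150/230]
  20 → bin 1  [load 170/230]
  30 → bin 1  [load 200/230]
  170 → bin 2 (new)  [load 170/230]
  30 → bin 1  [load 230/230]
  50 → bin 2  [load 220/230]
  150 → bin 3 (new)  [load 150/230]
  50 → bin 3  [load 200/230]
  150 → bin 4 (new)  [load 150/230]
  50 → bin 4  [load 200/230]
  40 → bin 5 (new)  [load 40/230]
  120 → bin 5  [load 160/230]
5 bins opened.

5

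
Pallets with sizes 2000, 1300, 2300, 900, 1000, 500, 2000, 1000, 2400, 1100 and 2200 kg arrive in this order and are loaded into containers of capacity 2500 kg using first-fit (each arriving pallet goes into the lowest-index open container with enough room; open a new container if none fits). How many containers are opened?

8

  2000 → container 1 (new)  [load 2000/2500]
  1300 → container 2 (new)  [load 1300/2500]
  2300 → container 3 (new)  [load 2300/2500]
  900 → container 2  [load 2200/2500]
  1000 → container 4 (new)  [load 1000/2500]
  500 → container 1  [load 2500/2500]
  2000 → container 5 (new)  [load 2000/2500]
  1000 → container 4  [load 2000/2500]
  2400 → container 6 (new)  [load 2400/2500]
  1100 → container 7 (new)  [load 1100/2500]
  2200 → container 8 (new)  [load 2200/2500]
8 containers opened.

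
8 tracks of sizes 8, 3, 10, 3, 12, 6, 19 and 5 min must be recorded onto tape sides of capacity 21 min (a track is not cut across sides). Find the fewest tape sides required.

Total = 19 + 12 + 10 + 8 + 6 + 5 + 3 + 3 = 66 min.
Lower bound: ⌈66/21⌉ = 4 tape sides.
A packing using 4 tape sides:
  side 1: 19 = 19
  side 2: 12 + 8 = 20
  side 3: 10 + 6 + 5 = 21
  side 4: 3 + 3 = 6
This matches the lower bound, so 4 is optimal.

4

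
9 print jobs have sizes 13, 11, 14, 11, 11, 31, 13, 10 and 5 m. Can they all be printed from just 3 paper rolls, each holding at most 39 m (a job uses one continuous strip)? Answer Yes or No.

No

Total = 119 m; ⌈119/39⌉ = 4.
At least 4 paper rolls are required, but only 3 are allowed.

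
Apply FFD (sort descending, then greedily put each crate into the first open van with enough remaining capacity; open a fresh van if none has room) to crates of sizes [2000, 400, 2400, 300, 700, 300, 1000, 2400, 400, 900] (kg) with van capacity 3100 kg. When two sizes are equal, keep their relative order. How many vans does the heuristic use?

4

Sorted descending: 2400, 2400, 2000, 1000, 900, 700, 400, 400, 300, 300.
  2400 → van 1 (new)  [load 2400/3100]
  2400 → van 2 (new)  [load 2400/3100]
  2000 → van 3 (new)  [load 2000/3100]
  1000 → van 3  [load 3000/3100]
  900 → van 4 (new)  [load 900/3100]
  700 → van 1  [load 3100/3100]
  400 → van 2  [load 2800/3100]
  400 → van 4  [load 1300/3100]
  300 → van 2  [load 3100/3100]
  300 → van 4  [load 1600/3100]
4 vans opened.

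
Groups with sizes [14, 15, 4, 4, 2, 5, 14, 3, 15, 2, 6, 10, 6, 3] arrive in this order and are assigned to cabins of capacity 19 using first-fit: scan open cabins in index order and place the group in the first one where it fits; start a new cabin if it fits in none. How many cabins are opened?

6

  14 → cabin 1 (new)  [load 14/19]
  15 → cabin 2 (new)  [load 15/19]
  4 → cabin 1  [load 18/19]
  4 → cabin 2  [load 19/19]
  2 → cabin 3 (new)  [load 2/19]
  5 → cabin 3  [load 7/19]
  14 → cabin 4 (new)  [load 14/19]
  3 → cabin 3  [load 10/19]
  15 → cabin 5 (new)  [load 15/19]
  2 → cabin 3  [load 12/19]
  6 → cabin 3  [load 18/19]
  10 → cabin 6 (new)  [load 10/19]
  6 → cabin 6  [load 16/19]
  3 → cabin 4  [load 17/19]
6 cabins opened.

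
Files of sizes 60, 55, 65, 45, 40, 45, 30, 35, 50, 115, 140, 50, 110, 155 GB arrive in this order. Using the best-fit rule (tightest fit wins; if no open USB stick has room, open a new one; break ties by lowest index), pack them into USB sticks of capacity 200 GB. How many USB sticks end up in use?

6

  60 → USB stick 1 (new)  [load 60/200]
  55 → USB stick 1  [load 115/200]
  65 → USB stick 1  [load 180/200]
  45 → USB stick 2 (new)  [load 45/200]
  40 → USB stick 2  [load 85/200]
  45 → USB stick 2  [load 130/200]
  30 → USB stick 2  [load 160/200]
  35 → USB stick 2  [load 195/200]
  50 → USB stick 3 (new)  [load 50/200]
  115 → USB stick 3  [load 165/200]
  140 → USB stick 4 (new)  [load 140/200]
  50 → USB stick 4  [load 190/200]
  110 → USB stick 5 (new)  [load 110/200]
  155 → USB stick 6 (new)  [load 155/200]
6 USB sticks opened.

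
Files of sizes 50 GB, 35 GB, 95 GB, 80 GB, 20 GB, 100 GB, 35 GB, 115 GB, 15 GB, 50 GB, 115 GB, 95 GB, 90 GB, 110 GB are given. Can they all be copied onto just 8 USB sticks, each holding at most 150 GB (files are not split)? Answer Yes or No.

Yes

A valid assignment using 8 USB sticks:
  USB stick 1: 115 + 35 = 150
  USB stick 2: 115 + 35 = 150
  USB stick 3: 110 + 20 + 15 = 145
  USB stick 4: 100 + 50 = 150
  USB stick 5: 95 + 50 = 145
  USB stick 6: 95 = 95
  USB stick 7: 90 = 90
  USB stick 8: 80 = 80
Every load is within 150 GB, so 8 USB sticks suffice.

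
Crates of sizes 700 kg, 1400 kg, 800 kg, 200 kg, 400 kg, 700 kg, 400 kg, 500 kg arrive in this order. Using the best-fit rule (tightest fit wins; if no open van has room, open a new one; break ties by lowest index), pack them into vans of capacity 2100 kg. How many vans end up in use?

3

  700 → van 1 (new)  [load 700/2100]
  1400 → van 1  [load 2100/2100]
  800 → van 2 (new)  [load 800/2100]
  200 → van 2  [load 1000/2100]
  400 → van 2  [load 1400/2100]
  700 → van 2  [load 2100/2100]
  400 → van 3 (new)  [load 400/2100]
  500 → van 3  [load 900/2100]
3 vans opened.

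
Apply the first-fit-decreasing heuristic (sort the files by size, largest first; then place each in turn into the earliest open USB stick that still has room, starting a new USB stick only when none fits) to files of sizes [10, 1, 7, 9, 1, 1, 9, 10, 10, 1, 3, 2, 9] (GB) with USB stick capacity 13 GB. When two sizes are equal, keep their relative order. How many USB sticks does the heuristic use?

7

Sorted descending: 10, 10, 10, 9, 9, 9, 7, 3, 2, 1, 1, 1, 1.
  10 → USB stick 1 (new)  [load 10/13]
  10 → USB stick 2 (new)  [load 10/13]
  10 → USB stick 3 (new)  [load 10/13]
  9 → USB stick 4 (new)  [load 9/13]
  9 → USB stick 5 (new)  [load 9/13]
  9 → USB stick 6 (new)  [load 9/13]
  7 → USB stick 7 (new)  [load 7/13]
  3 → USB stick 1  [load 13/13]
  2 → USB stick 2  [load 12/13]
  1 → USB stick 2  [load 13/13]
  1 → USB stick 3  [load 11/13]
  1 → USB stick 3  [load 12/13]
  1 → USB stick 3  [load 13/13]
7 USB sticks opened.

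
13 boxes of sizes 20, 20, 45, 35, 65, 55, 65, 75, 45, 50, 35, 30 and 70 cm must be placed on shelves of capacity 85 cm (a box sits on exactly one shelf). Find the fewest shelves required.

8

Total = 75 + 70 + 65 + 65 + 55 + 50 + 45 + 45 + 35 + 35 + 30 + 20 + 20 = 610 cm.
Lower bound: ⌈610/85⌉ = 8 shelves.
A packing using 8 shelves:
  shelf 1: 75 = 75
  shelf 2: 70 = 70
  shelf 3: 65 + 20 = 85
  shelf 4: 65 + 20 = 85
  shelf 5: 55 + 30 = 85
  shelf 6: 50 + 35 = 85
  shelf 7: 45 + 35 = 80
  shelf 8: 45 = 45
This matches the lower bound, so 8 is optimal.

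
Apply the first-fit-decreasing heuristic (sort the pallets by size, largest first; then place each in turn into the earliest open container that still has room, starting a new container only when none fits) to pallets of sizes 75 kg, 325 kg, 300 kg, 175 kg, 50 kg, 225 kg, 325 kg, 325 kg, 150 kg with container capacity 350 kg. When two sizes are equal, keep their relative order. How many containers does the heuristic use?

6

Sorted descending: 325, 325, 325, 300, 225, 175, 150, 75, 50.
  325 → container 1 (new)  [load 325/350]
  325 → container 2 (new)  [load 325/350]
  325 → container 3 (new)  [load 325/350]
  300 → container 4 (new)  [load 300/350]
  225 → container 5 (new)  [load 225/350]
  175 → container 6 (new)  [load 175/350]
  150 → container 6  [load 325/350]
  75 → container 5  [load 300/350]
  50 → container 4  [load 350/350]
6 containers opened.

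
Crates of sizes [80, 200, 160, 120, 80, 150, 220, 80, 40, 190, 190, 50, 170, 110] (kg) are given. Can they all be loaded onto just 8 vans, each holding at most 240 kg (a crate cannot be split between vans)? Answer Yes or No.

No

Total = 1840 kg; ⌈1840/240⌉ = 8.
The bound of 8 does not rule out 8, but exhaustive search shows no assignment into 8 vans of capacity 240 kg exists — the minimum is 9.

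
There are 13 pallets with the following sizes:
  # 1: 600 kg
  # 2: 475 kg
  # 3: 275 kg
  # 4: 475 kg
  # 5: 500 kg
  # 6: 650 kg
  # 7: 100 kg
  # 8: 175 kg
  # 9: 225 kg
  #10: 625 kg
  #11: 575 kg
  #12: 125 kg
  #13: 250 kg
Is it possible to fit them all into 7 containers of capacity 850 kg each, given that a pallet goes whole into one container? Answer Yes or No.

A valid assignment using 7 containers:
  container 1: 650 + 175 = 825
  container 2: 625 + 225 = 850
  container 3: 600 + 250 = 850
  container 4: 575 + 275 = 850
  container 5: 500 + 125 + 100 = 725
  container 6: 475 = 475
  container 7: 475 = 475
Every load is within 850 kg, so 7 containers suffice.

Yes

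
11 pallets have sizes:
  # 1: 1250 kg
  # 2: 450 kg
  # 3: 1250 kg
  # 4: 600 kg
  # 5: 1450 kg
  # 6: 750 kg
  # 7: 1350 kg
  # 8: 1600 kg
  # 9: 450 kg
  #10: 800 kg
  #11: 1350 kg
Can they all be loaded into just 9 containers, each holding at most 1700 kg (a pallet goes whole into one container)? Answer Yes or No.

A valid assignment using 8 containers:
  container 1: 1600 = 1600
  container 2: 1450 = 1450
  container 3: 1350 = 1350
  container 4: 1350 = 1350
  container 5: 1250 + 450 = 1700
  container 6: 1250 + 450 = 1700
  container 7: 800 + 750 = 1550
  container 8: 600 = 600
That uses only 8 ≤ 9, so 9 containers are enough.

Yes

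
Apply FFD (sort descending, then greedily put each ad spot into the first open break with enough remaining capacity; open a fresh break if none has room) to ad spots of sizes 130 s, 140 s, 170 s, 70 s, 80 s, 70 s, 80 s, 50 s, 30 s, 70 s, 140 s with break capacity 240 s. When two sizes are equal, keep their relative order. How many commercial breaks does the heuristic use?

Sorted descending: 170, 140, 140, 130, 80, 80, 70, 70, 70, 50, 30.
  170 → break 1 (new)  [load 170/240]
  140 → break 2 (new)  [load 140/240]
  140 → break 3 (new)  [load 140/240]
  130 → break 4 (new)  [load 130/240]
  80 → break 2  [load 220/240]
  80 → break 3  [load 220/240]
  70 → break 1  [load 240/240]
  70 → break 4  [load 200/240]
  70 → break 5 (new)  [load 70/240]
  50 → break 5  [load 120/240]
  30 → break 4  [load 230/240]
5 commercial breaks opened.

5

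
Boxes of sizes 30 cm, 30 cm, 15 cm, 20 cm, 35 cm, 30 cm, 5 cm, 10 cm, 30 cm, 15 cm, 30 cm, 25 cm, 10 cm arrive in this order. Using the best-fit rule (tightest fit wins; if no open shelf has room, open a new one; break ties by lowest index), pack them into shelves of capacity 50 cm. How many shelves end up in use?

  30 → shelf 1 (new)  [load 30/50]
  30 → shelf 2 (new)  [load 30/50]
  15 → shelf 1  [load 45/50]
  20 → shelf 2  [load 50/50]
  35 → shelf 3 (new)  [load 35/50]
  30 → shelf 4 (new)  [load 30/50]
  5 → shelf 1  [load 50/50]
  10 → shelf 3  [load 45/50]
  30 → shelf 5 (new)  [load 30/50]
  15 → shelf 4  [load 45/50]
  30 → shelf 6 (new)  [load 30/50]
  25 → shelf 7 (new)  [load 25/50]
  10 → shelf 5  [load 40/50]
7 shelves opened.

7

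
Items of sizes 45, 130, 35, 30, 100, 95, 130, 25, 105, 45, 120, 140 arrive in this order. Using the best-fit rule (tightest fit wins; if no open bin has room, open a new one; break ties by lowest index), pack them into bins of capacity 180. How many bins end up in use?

7

  45 → bin 1 (new)  [load 45/180]
  130 → bin 1  [load 175/180]
  35 → bin 2 (new)  [load 35/180]
  30 → bin 2  [load 65/180]
  100 → bin 2  [load 165/180]
  95 → bin 3 (new)  [load 95/180]
  130 → bin 4 (new)  [load 130/180]
  25 → bin 4  [load 155/180]
  105 → bin 5 (new)  [load 105/180]
  45 → bin 5  [load 150/180]
  120 → bin 6 (new)  [load 120/180]
  140 → bin 7 (new)  [load 140/180]
7 bins opened.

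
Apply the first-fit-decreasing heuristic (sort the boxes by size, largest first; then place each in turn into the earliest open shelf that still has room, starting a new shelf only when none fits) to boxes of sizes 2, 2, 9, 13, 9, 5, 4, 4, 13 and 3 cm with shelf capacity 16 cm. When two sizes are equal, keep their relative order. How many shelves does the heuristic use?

5

Sorted descending: 13, 13, 9, 9, 5, 4, 4, 3, 2, 2.
  13 → shelf 1 (new)  [load 13/16]
  13 → shelf 2 (new)  [load 13/16]
  9 → shelf 3 (new)  [load 9/16]
  9 → shelf 4 (new)  [load 9/16]
  5 → shelf 3  [load 14/16]
  4 → shelf 4  [load 13/16]
  4 → shelf 5 (new)  [load 4/16]
  3 → shelf 1  [load 16/16]
  2 → shelf 2  [load 15/16]
  2 → shelf 3  [load 16/16]
5 shelves opened.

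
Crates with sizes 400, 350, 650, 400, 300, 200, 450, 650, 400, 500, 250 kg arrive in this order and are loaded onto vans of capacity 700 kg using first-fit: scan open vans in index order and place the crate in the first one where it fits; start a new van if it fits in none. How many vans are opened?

8

  400 → van 1 (new)  [load 400/700]
  350 → van 2 (new)  [load 350/700]
  650 → van 3 (new)  [load 650/700]
  400 → van 4 (new)  [load 400/700]
  300 → van 1  [load 700/700]
  200 → van 2  [load 550/700]
  450 → van 5 (new)  [load 450/700]
  650 → van 6 (new)  [load 650/700]
  400 → van 7 (new)  [load 400/700]
  500 → van 8 (new)  [load 500/700]
  250 → van 4  [load 650/700]
8 vans opened.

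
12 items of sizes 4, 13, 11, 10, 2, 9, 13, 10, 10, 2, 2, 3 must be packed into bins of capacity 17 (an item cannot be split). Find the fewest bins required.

Total = 13 + 13 + 11 + 10 + 10 + 10 + 9 + 4 + 3 + 2 + 2 + 2 = 89.
Lower bound: ⌈89/17⌉ = 6 bins.
Also, 7 items each exceed 17/2, and no two of those can share a bin, so at least 7 bins are needed.
A packing using 7 bins:
  bin 1: 13 + 4 = 17
  bin 2: 13 + 3 = 16
  bin 3: 11 + 2 + 2 + 2 = 17
  bin 4: 10 = 10
  bin 5: 10 = 10
  bin 6: 10 = 10
  bin 7: 9 = 9
This matches the lower bound, so 7 is optimal.

7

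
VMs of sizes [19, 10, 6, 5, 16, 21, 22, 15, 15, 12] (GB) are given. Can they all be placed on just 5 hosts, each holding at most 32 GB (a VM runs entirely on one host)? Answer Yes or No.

A valid assignment using 5 hosts:
  host 1: 22 + 10 = 32
  host 2: 21 + 6 + 5 = 32
  host 3: 19 + 12 = 31
  host 4: 16 + 15 = 31
  host 5: 15 = 15
Every load is within 32 GB, so 5 hosts suffice.

Yes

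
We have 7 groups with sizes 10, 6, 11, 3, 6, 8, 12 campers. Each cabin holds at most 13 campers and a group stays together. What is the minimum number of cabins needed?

Total = 12 + 11 + 10 + 8 + 6 + 6 + 3 = 56 campers.
Lower bound: ⌈56/13⌉ = 5 cabins.
A packing using 5 cabins:
  cabin 1: 12 = 12
  cabin 2: 11 = 11
  cabin 3: 10 + 3 = 13
  cabin 4: 8 = 8
  cabin 5: 6 + 6 = 12
This matches the lower bound, so 5 is optimal.

5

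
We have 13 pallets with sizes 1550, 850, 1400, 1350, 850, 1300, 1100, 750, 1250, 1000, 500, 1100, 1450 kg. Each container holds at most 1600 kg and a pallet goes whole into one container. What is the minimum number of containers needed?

11

Total = 1550 + 1450 + 1400 + 1350 + 1300 + 1250 + 1100 + 1100 + 1000 + 850 + 850 + 750 + 500 = 14450 kg.
Lower bound: ⌈14450/1600⌉ = 10 containers.
Also, 11 pallets each exceed 800 kg, and no two of those can share a container, so at least 11 containers are needed.
A packing using 11 containers:
  container 1: 1550 = 1550
  container 2: 1450 = 1450
  container 3: 1400 = 1400
  container 4: 1350 = 1350
  container 5: 1300 = 1300
  container 6: 1250 = 1250
  container 7: 1100 + 500 = 1600
  container 8: 1100 = 1100
  container 9: 1000 = 1000
  container 10: 850 + 750 = 1600
  container 11: 850 = 850
This matches the lower bound, so 11 is optimal.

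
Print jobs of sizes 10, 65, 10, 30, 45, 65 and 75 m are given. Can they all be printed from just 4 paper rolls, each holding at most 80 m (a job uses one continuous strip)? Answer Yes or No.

A valid assignment using 4 paper rolls:
  roll 1: 75 = 75
  roll 2: 65 + 10 = 75
  roll 3: 65 + 10 = 75
  roll 4: 45 + 30 = 75
Every load is within 80 m, so 4 paper rolls suffice.

Yes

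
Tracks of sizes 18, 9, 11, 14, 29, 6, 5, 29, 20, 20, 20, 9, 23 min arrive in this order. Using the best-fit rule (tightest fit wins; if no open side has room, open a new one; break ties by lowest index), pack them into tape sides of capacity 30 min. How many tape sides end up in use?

  18 → side 1 (new)  [load 18/30]
  9 → side 1  [load 27/30]
  11 → side 2 (new)  [load 11/30]
  14 → side 2  [load 25/30]
  29 → side 3 (new)  [load 29/30]
  6 → side 4 (new)  [load 6/30]
  5 → side 2  [load 30/30]
  29 → side 5 (new)  [load 29/30]
  20 → side 4  [load 26/30]
  20 → side 6 (new)  [load 20/30]
  20 → side 7 (new)  [load 20/30]
  9 → side 6  [load 29/30]
  23 → side 8 (new)  [load 23/30]
8 tape sides opened.

8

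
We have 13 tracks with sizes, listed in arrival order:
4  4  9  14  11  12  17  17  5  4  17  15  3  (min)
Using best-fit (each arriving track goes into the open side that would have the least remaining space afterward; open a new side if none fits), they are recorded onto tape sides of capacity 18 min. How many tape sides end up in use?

  4 → side 1 (new)  [load 4/18]
  4 → side 1  [load 8/18]
  9 → side 1  [load 17/18]
  14 → side 2 (new)  [load 14/18]
  11 → side 3 (new)  [load 11/18]
  12 → side 4 (new)  [load 12/18]
  17 → side 5 (new)  [load 17/18]
  17 → side 6 (new)  [load 17/18]
  5 → side 4  [load 17/18]
  4 → side 2  [load 18/18]
  17 → side 7 (new)  [load 17/18]
  15 → side 8 (new)  [load 15/18]
  3 → side 8  [load 18/18]
8 tape sides opened.

8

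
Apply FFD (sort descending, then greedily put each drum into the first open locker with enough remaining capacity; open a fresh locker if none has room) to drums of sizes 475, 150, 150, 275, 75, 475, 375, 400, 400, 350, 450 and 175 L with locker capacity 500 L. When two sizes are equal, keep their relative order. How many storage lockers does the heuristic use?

Sorted descending: 475, 475, 450, 400, 400, 375, 350, 275, 175, 150, 150, 75.
  475 → locker 1 (new)  [load 475/500]
  475 → locker 2 (new)  [load 475/500]
  450 → locker 3 (new)  [load 450/500]
  400 → locker 4 (new)  [load 400/500]
  400 → locker 5 (new)  [load 400/500]
  375 → locker 6 (new)  [load 375/500]
  350 → locker 7 (new)  [load 350/500]
  275 → locker 8 (new)  [load 275/500]
  175 → locker 8  [load 450/500]
  150 → locker 7  [load 500/500]
  150 → locker 9 (new)  [load 150/500]
  75 → locker 4  [load 475/500]
9 storage lockers opened.

9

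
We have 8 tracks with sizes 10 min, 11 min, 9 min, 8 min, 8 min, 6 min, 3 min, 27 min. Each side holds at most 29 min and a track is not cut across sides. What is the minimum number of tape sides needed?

Total = 27 + 11 + 10 + 9 + 8 + 8 + 6 + 3 = 82 min.
Lower bound: ⌈82/29⌉ = 3 tape sides.
A packing using 3 tape sides:
  side 1: 27 = 27
  side 2: 11 + 10 + 8 = 29
  side 3: 9 + 8 + 6 + 3 = 26
This matches the lower bound, so 3 is optimal.

3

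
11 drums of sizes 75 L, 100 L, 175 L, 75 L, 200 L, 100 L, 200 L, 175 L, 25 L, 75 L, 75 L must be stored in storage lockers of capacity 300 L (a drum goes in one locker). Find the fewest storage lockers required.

5

Total = 200 + 200 + 175 + 175 + 100 + 100 + 75 + 75 + 75 + 75 + 25 = 1275 L.
Lower bound: ⌈1275/300⌉ = 5 storage lockers.
A packing using 5 storage lockers:
  locker 1: 200 + 100 = 300
  locker 2: 200 + 100 = 300
  locker 3: 175 + 75 + 25 = 275
  locker 4: 175 + 75 = 250
  locker 5: 75 + 75 = 150
This matches the lower bound, so 5 is optimal.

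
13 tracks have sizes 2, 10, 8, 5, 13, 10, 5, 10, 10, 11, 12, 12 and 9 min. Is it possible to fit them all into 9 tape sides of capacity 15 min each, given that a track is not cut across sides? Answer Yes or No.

No

Total = 117 min; ⌈117/15⌉ = 8.
10 tracks each exceed half the capacity and cannot share a side, forcing at least 10 tape sides.
At least 10 tape sides are required, but only 9 are allowed.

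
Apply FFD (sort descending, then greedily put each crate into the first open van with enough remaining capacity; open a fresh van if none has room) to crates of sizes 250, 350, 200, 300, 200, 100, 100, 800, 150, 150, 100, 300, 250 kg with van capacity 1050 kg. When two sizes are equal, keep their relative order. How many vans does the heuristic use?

4

Sorted descending: 800, 350, 300, 300, 250, 250, 200, 200, 150, 150, 100, 100, 100.
  800 → van 1 (new)  [load 800/1050]
  350 → van 2 (new)  [load 350/1050]
  300 → van 2  [load 650/1050]
  300 → van 2  [load 950/1050]
  250 → van 1  [load 1050/1050]
  250 → van 3 (new)  [load 250/1050]
  200 → van 3  [load 450/1050]
  200 → van 3  [load 650/1050]
  150 → van 3  [load 800/1050]
  150 → van 3  [load 950/1050]
  100 → van 2  [load 1050/1050]
  100 → van 3  [load 1050/1050]
  100 → van 4 (new)  [load 100/1050]
4 vans opened.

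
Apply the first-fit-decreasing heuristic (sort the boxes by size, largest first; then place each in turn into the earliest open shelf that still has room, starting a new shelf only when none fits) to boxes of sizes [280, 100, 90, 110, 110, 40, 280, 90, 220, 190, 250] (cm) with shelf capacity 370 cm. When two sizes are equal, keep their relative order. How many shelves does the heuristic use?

5

Sorted descending: 280, 280, 250, 220, 190, 110, 110, 100, 90, 90, 40.
  280 → shelf 1 (new)  [load 280/370]
  280 → shelf 2 (new)  [load 280/370]
  250 → shelf 3 (new)  [load 250/370]
  220 → shelf 4 (new)  [load 220/370]
  190 → shelf 5 (new)  [load 190/370]
  110 → shelf 3  [load 360/370]
  110 → shelf 4  [load 330/370]
  100 → shelf 5  [load 290/370]
  90 → shelf 1  [load 370/370]
  90 → shelf 2  [load 370/370]
  40 → shelf 4  [load 370/370]
5 shelves opened.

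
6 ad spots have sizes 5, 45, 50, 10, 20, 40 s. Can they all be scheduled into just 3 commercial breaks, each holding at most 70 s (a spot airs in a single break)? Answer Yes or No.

A valid assignment using 3 commercial breaks:
  break 1: 50 + 20 = 70
  break 2: 45 + 10 + 5 = 60
  break 3: 40 = 40
Every load is within 70 s, so 3 commercial breaks suffice.

Yes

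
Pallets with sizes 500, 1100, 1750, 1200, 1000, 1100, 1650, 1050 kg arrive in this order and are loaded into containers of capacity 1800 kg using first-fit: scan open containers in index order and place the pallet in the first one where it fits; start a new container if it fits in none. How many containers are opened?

7

  500 → container 1 (new)  [load 500/1800]
  1100 → container 1  [load 1600/1800]
  1750 → container 2 (new)  [load 1750/1800]
  1200 → container 3 (new)  [load 1200/1800]
  1000 → container 4 (new)  [load 1000/1800]
  1100 → container 5 (new)  [load 1100/1800]
  1650 → container 6 (new)  [load 1650/1800]
  1050 → container 7 (new)  [load 1050/1800]
7 containers opened.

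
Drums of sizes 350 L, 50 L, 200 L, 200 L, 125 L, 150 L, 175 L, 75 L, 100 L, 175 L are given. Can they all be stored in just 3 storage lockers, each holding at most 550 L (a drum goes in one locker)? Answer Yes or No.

A valid assignment using 3 storage lockers:
  locker 1: 350 + 200 = 550
  locker 2: 200 + 175 + 175 = 550
  locker 3: 150 + 125 + 100 + 75 + 50 = 500
Every load is within 550 L, so 3 storage lockers suffice.

Yes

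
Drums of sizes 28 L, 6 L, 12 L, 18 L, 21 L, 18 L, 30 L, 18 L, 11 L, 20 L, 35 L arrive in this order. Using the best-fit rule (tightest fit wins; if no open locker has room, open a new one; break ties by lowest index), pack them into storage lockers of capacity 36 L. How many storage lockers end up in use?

7

  28 → locker 1 (new)  [load 28/36]
  6 → locker 1  [load 34/36]
  12 → locker 2 (new)  [load 12/36]
  18 → locker 2  [load 30/36]
  21 → locker 3 (new)  [load 21/36]
  18 → locker 4 (new)  [load 18/36]
  30 → locker 5 (new)  [load 30/36]
  18 → locker 4  [load 36/36]
  11 → locker 3  [load 32/36]
  20 → locker 6 (new)  [load 20/36]
  35 → locker 7 (new)  [load 35/36]
7 storage lockers opened.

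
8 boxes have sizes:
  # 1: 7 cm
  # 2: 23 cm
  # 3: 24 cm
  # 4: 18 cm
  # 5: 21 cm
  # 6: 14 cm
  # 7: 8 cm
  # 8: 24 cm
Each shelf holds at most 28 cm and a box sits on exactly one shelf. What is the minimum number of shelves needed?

6

Total = 24 + 24 + 23 + 21 + 18 + 14 + 8 + 7 = 139 cm.
Lower bound: ⌈139/28⌉ = 5 shelves.
A packing using 6 shelves:
  shelf 1: 24 = 24
  shelf 2: 24 = 24
  shelf 3: 23 = 23
  shelf 4: 21 + 7 = 28
  shelf 5: 18 + 8 = 26
  shelf 6: 14 = 14
No arrangement into 5 shelves stays within capacity, so 6 is optimal.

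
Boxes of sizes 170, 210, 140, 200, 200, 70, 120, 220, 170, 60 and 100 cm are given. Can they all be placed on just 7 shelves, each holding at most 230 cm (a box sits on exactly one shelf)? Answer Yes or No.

No

Total = 1660 cm; ⌈1660/230⌉ = 8.
At least 8 shelves are required, but only 7 are allowed.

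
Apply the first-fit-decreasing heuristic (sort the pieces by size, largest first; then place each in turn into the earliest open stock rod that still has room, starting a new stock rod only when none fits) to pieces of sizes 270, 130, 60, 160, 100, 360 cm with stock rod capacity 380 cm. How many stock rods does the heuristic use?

3

Sorted descending: 360, 270, 160, 130, 100, 60.
  360 → stock rod 1 (new)  [load 360/380]
  270 → stock rod 2 (new)  [load 270/380]
  160 → stock rod 3 (new)  [load 160/380]
  130 → stock rod 3  [load 290/380]
  100 → stock rod 2  [load 370/380]
  60 → stock rod 3  [load 350/380]
3 stock rods opened.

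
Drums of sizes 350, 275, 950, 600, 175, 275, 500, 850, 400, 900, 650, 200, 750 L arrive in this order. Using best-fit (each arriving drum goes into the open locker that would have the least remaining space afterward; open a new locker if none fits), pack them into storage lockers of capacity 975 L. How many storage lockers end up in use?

  350 → locker 1 (new)  [load 350/975]
  275 → locker 1  [load 625/975]
  950 → locker 2 (new)  [load 950/975]
  600 → locker 3 (new)  [load 600/975]
  175 → locker 1  [load 800/975]
  275 → locker 3  [load 875/975]
  500 → locker 4 (new)  [load 500/975]
  850 → locker 5 (new)  [load 850/975]
  400 → locker 4  [load 900/975]
  900 → locker 6 (new)  [load 900/975]
  650 → locker 7 (new)  [load 650/975]
  200 → locker 7  [load 850/975]
  750 → locker 8 (new)  [load 750/975]
8 storage lockers opened.

8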